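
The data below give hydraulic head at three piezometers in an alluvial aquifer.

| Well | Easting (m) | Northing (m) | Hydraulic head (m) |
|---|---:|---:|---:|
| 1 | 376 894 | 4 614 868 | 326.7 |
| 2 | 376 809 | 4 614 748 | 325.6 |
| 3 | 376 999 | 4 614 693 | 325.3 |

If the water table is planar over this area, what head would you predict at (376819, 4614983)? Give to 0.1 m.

327.6 m

With h = a·x + b·y + c and 1 as origin, the differences give:
  (-85)·a + (-120)·b = -1.1
  105·a + (-175)·b = -1.4
Eliminate b (×(-175) and ×(-120), subtract): 27475·a = 24.50 → a = ∂h/∂x = +0.0008917
Back-substitute: b = ∂h/∂y = +0.008535.
h(376819, 4614983) = 326.7 + (+0.0008917)·(-75) + (+0.008535)·(115) = 326.7 -0.067 +0.982 = 327.615 m.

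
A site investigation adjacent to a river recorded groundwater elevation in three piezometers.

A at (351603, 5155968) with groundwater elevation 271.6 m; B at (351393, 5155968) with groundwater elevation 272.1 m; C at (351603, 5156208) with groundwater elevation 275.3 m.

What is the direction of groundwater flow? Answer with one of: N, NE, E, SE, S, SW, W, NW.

∂h/∂x = (272.1 − 271.6) / (351393 − 351603) = -0.002381
∂h/∂y = (275.3 − 271.6) / (5156208 − 5155968) = +0.01542
Flow = −∇h = (+0.002381 east, -0.01542 north), which points south.

S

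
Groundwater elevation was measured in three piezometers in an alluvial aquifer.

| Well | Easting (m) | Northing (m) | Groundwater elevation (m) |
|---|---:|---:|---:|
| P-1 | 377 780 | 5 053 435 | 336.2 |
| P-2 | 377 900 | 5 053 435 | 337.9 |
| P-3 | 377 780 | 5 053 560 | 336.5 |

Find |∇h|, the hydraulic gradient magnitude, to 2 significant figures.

∂h/∂x = (337.9 − 336.2) / (377900 − 377780) = +0.01417
∂h/∂y = (336.5 − 336.2) / (5053560 − 5053435) = +0.002400
|∇h| = √(0.01417² + 0.002400²) = 0.01437

0.014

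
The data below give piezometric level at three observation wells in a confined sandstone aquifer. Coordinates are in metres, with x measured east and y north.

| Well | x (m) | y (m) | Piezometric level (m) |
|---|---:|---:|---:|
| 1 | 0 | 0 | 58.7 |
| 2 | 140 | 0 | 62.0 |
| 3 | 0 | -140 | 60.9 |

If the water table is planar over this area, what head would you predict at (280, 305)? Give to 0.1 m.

∂h/∂x = (62.0 − 58.7) / (140 − 0) = +0.02357
∂h/∂y = (60.9 − 58.7) / (-140 − 0) = -0.01571
h(280, 305) = 58.7 + (+0.02357)·(280) + (-0.01571)·(305) = 58.7 +6.600 -4.793 = 60.507 m.

60.5 m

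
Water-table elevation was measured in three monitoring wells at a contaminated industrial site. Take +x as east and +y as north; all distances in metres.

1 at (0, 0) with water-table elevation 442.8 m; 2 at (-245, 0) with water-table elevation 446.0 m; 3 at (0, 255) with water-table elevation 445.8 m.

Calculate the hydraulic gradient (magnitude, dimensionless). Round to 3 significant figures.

0.0176

∂h/∂x = (446.0 − 442.8) / (-245 − 0) = -0.01306
∂h/∂y = (445.8 − 442.8) / (255 − 0) = +0.01176
|∇h| = √(-0.01306² + 0.01176²) = 0.01757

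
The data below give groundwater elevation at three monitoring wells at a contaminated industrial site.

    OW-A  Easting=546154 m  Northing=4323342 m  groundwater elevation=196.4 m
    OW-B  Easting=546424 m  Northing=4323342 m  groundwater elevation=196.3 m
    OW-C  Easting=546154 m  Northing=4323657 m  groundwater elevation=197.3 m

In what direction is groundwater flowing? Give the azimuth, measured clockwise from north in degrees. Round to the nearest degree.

∂h/∂x = (196.3 − 196.4) / (546424 − 546154) = -0.0003704
∂h/∂y = (197.3 − 196.4) / (4323657 − 4323342) = +0.002857
Flow direction (−∇h) has components (+0.0003704 E, -0.002857 N).
Azimuth = atan2(E, N) = atan2(+0.0003704, -0.002857) = 172.6° ≈ 173°.

173°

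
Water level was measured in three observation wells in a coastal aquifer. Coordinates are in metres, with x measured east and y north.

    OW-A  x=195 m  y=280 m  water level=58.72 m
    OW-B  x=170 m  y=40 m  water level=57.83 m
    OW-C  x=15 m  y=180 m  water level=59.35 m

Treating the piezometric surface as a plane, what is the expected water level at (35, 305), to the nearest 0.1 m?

With h = a·x + b·y + c and OW-A as origin, the differences give:
  (-25)·a + (-240)·b = -0.89
  (-180)·a + (-100)·b = +0.63
Eliminate b (×(-100) and ×(-240), subtract): -40700·a = 240.200 → a = ∂h/∂x = -0.005902
Back-substitute: b = ∂h/∂y = +0.004323.
h(35, 305) = 58.72 + (-0.005902)·(-160) + (+0.004323)·(25) = 58.72 +0.944 +0.108 = 59.772 m.

59.8 m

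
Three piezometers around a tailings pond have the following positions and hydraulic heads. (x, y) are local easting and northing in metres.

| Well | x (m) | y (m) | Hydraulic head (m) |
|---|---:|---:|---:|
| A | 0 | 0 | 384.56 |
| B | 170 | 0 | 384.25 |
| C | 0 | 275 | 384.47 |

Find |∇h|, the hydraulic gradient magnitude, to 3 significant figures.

0.00185

∂h/∂x = (384.25 − 384.56) / (170 − 0) = -0.001824
∂h/∂y = (384.47 − 384.56) / (275 − 0) = -0.0003273
|∇h| = √(-0.001824² + -0.0003273²) = 0.001853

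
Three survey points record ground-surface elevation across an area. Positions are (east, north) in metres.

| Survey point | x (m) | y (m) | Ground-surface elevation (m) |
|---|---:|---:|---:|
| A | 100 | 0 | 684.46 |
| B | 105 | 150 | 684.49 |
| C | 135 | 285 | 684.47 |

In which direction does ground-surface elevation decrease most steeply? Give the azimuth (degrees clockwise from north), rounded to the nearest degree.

098°

Taking A as reference: B−A = (5, 150, +0.03); C−A = (35, 285, +0.01).
Solve a·Δx + b·Δy = Δz: det = 5·285 − 35·150 = -3825.
∂z/∂x = [(+0.03)·285 − (+0.01)·150] / -3825 = -0.001843
∂z/∂y = [5·(+0.01) − 35·(+0.03)] / -3825 = +0.0002614
Steepest decrease is along −∇f: components (+0.001843 E, -0.0002614 N).
Azimuth = atan2(+0.001843, -0.0002614) = 98.1° ≈ 098°.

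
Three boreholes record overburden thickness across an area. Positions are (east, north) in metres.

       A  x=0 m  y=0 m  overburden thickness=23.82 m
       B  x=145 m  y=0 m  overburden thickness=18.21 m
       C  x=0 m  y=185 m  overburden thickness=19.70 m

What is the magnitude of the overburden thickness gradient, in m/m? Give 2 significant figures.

∂d/∂x = (18.21 − 23.82) / (145 − 0) = -0.03869
∂d/∂y = (19.70 − 23.82) / (185 − 0) = -0.02227
|∇f| = √(-0.03869² + -0.02227²) = 0.04464 m/m

0.045 m/m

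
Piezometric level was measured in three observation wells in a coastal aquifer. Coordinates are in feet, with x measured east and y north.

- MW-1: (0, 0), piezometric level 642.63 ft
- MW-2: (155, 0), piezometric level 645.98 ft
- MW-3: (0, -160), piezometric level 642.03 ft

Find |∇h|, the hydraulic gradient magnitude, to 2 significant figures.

0.022

∂h/∂x = (645.98 − 642.63) / (155 − 0) = +0.02161
∂h/∂y = (642.03 − 642.63) / (-160 − 0) = +0.003750
|∇h| = √(0.02161² + 0.003750²) = 0.02193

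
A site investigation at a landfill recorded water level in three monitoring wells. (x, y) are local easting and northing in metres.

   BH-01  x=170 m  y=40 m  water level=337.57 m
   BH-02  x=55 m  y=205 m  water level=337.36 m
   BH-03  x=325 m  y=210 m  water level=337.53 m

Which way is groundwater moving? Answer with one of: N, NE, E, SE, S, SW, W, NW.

Differences from BH-01: to BH-02 (Δx, Δy, Δh) = (-115, 165, -0.21); to BH-03 = (155, 170, -0.04).
Determinant of the coordinate differences = (-115)·170 − 155·165 = -45125.
∂h/∂x = [(-0.21)·170 − (-0.04)·165] / -45125 = +0.0006449
∂h/∂y = [(-115)·(-0.04) − 155·(-0.21)] / -45125 = -0.0008233
Flow = −∇h = (-0.0006449 east, +0.0008233 north), which points northwest.

NW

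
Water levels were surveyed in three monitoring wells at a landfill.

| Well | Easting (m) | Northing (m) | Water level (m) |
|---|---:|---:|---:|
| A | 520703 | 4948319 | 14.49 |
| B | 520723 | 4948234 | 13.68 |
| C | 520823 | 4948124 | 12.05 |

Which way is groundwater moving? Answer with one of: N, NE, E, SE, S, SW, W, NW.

SE

Three-point gradient (reference A): Δ to B = (20, -85, -0.81), Δ to C = (120, -195, -2.44).
∂h/∂x = -0.007849, ∂h/∂y = +0.007683 (det = 6300).
Flow = −∇h = (+0.007849 east, -0.007683 north), which points southeast.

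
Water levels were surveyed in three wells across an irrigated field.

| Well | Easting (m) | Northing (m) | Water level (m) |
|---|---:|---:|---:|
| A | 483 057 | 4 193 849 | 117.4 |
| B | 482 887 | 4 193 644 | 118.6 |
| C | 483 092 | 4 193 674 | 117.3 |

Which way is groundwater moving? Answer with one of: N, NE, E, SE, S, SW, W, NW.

E

Differences from A: to B (Δx, Δy, Δh) = (-170, -205, +1.2); to C = (35, -175, -0.1).
Solve a·Δx + b·Δy = Δh: det = (-170)·(-175) − 35·(-205) = 36925.
∂h/∂x = [(+1.2)·(-175) − (-0.1)·(-205)] / 36925 = -0.006242
∂h/∂y = [(-170)·(-0.1) − 35·(+1.2)] / 36925 = -0.0006770
Flow = −∇h = (+0.006242 east, +0.0006770 north), which points east.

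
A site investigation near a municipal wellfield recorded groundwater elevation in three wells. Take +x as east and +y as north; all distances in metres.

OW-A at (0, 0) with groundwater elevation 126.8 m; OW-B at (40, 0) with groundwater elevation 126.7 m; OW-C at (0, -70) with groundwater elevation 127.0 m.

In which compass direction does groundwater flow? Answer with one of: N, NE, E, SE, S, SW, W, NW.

NE

∂h/∂x = (126.7 − 126.8) / (40 − 0) = -0.002500
∂h/∂y = (127.0 − 126.8) / (-70 − 0) = -0.002857
Flow = −∇h = (+0.002500 east, +0.002857 north), which points northeast.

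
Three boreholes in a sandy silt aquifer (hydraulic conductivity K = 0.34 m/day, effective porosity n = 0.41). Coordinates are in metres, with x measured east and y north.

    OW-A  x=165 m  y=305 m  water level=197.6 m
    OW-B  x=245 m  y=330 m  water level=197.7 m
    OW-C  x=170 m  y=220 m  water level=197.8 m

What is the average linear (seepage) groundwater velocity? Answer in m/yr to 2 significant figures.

Three-point gradient (reference OW-A): Δ to OW-B = (80, 25, +0.1), Δ to OW-C = (5, -85, +0.2).
∂h/∂x = +0.001949, ∂h/∂y = -0.002238 (det = -6925).
|∇h| = √(0.001949² + -0.002238²) = 0.002968
Seepage velocity v = K·i/n = 0.34 × 0.002968 / 0.41 = 0.002461 m/day = 0.8989 m/yr.

0.90 m/yr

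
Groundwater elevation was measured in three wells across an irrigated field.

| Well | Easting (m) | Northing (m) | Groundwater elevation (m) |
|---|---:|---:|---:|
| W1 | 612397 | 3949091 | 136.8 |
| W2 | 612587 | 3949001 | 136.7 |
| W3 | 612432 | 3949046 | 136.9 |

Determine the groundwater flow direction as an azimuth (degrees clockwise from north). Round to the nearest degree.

With h = a·x + b·y + c and W1 as origin, the differences give:
  190·a + (-90)·b = -0.1
  35·a + (-45)·b = +0.1
Eliminate b (×(-45) and ×(-90), subtract): -5400·a = 13.50 → a = ∂h/∂x = -0.002500
Back-substitute: b = ∂h/∂y = -0.004167.
Flow direction (−∇h) has components (+0.002500 E, +0.004167 N).
Azimuth = atan2(E, N) = atan2(+0.002500, +0.004167) = 31.0° ≈ 031°.

031°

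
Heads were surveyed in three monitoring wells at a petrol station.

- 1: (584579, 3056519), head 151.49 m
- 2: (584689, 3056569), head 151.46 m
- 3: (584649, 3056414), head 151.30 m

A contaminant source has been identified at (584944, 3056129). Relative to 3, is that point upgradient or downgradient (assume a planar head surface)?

Taking 1 as reference: 2−1 = (110, 50, -0.03); 3−1 = (70, -105, -0.19).
Solve a·Δx + b·Δy = Δh: det = 110·(-105) − 70·50 = -15050.
∂h/∂x = [(-0.03)·(-105) − (-0.19)·50] / -15050 = -0.0008405
∂h/∂y = [110·(-0.19) − 70·(-0.03)] / -15050 = +0.001249
Head at (584944, 3056129) = 151.49 + (-0.0008405)·(365) + (+0.001249)·(-390) = 150.70 m.
That is lower than the 151.30 m at 3, so the point is downgradient.

downgradient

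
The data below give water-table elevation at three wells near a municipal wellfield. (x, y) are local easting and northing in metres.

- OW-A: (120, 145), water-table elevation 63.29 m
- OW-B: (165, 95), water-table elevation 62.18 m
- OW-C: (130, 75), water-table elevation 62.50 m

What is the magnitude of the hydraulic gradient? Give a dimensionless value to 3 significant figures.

0.0171

Differences from OW-A: to OW-B (Δx, Δy, Δh) = (45, -50, -1.11); to OW-C = (10, -70, -0.79).
Solve a·Δx + b·Δy = Δh: det = 45·(-70) − 10·(-50) = -2650.
∂h/∂x = [(-1.11)·(-70) − (-0.79)·(-50)] / -2650 = -0.01442
∂h/∂y = [45·(-0.79) − 10·(-1.11)] / -2650 = +0.009226
|∇h| = √(-0.01442² + 0.009226²) = 0.01712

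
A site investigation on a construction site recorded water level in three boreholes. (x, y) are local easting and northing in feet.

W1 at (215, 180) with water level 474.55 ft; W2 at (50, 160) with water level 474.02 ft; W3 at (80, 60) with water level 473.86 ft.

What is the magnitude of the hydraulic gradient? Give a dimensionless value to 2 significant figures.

Differences from W1: to W2 (Δx, Δy, Δh) = (-165, -20, -0.53); to W3 = (-135, -120, -0.69).
Solve a·Δx + b·Δy = Δh: det = (-165)·(-120) − (-135)·(-20) = 17100.
∂h/∂x = [(-0.53)·(-120) − (-0.69)·(-20)] / 17100 = +0.002912
∂h/∂y = [(-165)·(-0.69) − (-135)·(-0.53)] / 17100 = +0.002474
|∇h| = √(0.002912² + 0.002474²) = 0.003821

0.0038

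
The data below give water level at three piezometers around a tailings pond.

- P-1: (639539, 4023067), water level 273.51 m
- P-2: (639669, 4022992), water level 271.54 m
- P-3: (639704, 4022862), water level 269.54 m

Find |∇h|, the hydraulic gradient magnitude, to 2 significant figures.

0.015

Three-point gradient (reference P-1): Δ to P-2 = (130, -75, -1.97), Δ to P-3 = (165, -205, -3.97).
∂h/∂x = -0.007433, ∂h/∂y = +0.01338 (det = -14275).
|∇h| = √(-0.007433² + 0.01338²) = 0.01531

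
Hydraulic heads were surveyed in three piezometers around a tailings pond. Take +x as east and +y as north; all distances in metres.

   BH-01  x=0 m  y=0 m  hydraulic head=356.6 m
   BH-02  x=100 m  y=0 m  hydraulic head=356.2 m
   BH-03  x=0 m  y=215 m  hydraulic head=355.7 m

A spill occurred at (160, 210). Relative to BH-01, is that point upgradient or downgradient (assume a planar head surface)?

downgradient

∂h/∂x = (356.2 − 356.6) / (100 − 0) = -0.004000
∂h/∂y = (355.7 − 356.6) / (215 − 0) = -0.004186
Head at (160, 210) = 356.6 + (-0.004000)·(160) + (-0.004186)·(210) = 355.08 m.
That is lower than the 356.6 m at BH-01, so the point is downgradient.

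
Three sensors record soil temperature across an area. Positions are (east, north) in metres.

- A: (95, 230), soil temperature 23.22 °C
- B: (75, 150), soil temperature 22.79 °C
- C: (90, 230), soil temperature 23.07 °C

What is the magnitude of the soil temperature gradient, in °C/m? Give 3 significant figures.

0.0301 °C/m

With T = a·x + b·y + c and A as origin, the differences give:
  (-20)·a + (-80)·b = -0.43
  (-5)·a + 0·b = -0.15
Eliminate b (×0 and ×(-80), subtract): -400·a = -12.000 → a = ∂T/∂x = +0.03000
Back-substitute: b = ∂T/∂y = -0.002125.
|∇f| = √(0.03000² + -0.002125²) = 0.03008 °C/m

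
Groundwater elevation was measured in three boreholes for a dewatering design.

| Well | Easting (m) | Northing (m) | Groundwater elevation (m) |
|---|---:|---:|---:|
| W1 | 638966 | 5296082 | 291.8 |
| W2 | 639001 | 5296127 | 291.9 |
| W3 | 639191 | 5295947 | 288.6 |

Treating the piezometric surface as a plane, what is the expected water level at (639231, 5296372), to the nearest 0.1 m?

292.1 m

With h = a·x + b·y + c and W1 as origin, the differences give:
  35·a + 45·b = +0.1
  225·a + (-135)·b = -3.2
Eliminate b (×(-135) and ×45, subtract): -14850·a = 130.50 → a = ∂h/∂x = -0.008788
Back-substitute: b = ∂h/∂y = +0.009057.
h(639231, 5296372) = 291.8 + (-0.008788)·(265) + (+0.009057)·(290) = 291.8 -2.329 +2.627 = 292.098 m.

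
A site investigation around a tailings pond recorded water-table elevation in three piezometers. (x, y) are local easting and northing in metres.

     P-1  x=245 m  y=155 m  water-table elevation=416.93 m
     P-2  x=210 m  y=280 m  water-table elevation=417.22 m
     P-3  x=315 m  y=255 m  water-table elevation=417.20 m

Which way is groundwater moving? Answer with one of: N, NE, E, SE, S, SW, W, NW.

S

Three-point gradient (reference P-1): Δ to P-2 = (-35, 125, +0.29), Δ to P-3 = (70, 100, +0.27).
∂h/∂x = +0.0003878, ∂h/∂y = +0.002429 (det = -12250).
Flow = −∇h = (-0.0003878 east, -0.002429 north), which points south.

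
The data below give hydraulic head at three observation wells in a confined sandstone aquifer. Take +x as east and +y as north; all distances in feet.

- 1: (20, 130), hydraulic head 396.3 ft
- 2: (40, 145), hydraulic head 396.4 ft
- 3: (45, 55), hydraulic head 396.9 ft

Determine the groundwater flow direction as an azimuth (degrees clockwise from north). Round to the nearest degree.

300°

Taking 1 as reference: 2−1 = (20, 15, +0.1); 3−1 = (25, -75, +0.6).
Determinant of the coordinate differences = 20·(-75) − 25·15 = -1875.
∂h/∂x = [(+0.1)·(-75) − (+0.6)·15] / -1875 = +0.008800
∂h/∂y = [20·(+0.6) − 25·(+0.1)] / -1875 = -0.005067
Flow direction (−∇h) has components (-0.008800 E, +0.005067 N).
Azimuth = atan2(E, N) = atan2(-0.008800, +0.005067) = 299.9° ≈ 300°.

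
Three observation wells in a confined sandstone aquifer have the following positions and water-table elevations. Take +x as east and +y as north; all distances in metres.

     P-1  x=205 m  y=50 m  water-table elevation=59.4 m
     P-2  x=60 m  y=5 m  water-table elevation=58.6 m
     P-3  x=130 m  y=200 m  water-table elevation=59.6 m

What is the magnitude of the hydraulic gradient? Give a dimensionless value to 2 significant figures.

0.0057

With h = a·x + b·y + c and P-1 as origin, the differences give:
  (-145)·a + (-45)·b = -0.8
  (-75)·a + 150·b = +0.2
Eliminate b (×150 and ×(-45), subtract): -25125·a = -111.00 → a = ∂h/∂x = +0.004418
Back-substitute: b = ∂h/∂y = +0.003542.
|∇h| = √(0.004418² + 0.003542²) = 0.005663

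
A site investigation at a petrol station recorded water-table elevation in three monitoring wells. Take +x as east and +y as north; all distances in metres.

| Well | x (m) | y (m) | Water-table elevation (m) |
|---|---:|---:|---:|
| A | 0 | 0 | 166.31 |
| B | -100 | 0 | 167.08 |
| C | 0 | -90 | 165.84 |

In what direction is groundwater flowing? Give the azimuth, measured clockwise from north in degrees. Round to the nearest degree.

124°

∂h/∂x = (167.08 − 166.31) / (-100 − 0) = -0.007700
∂h/∂y = (165.84 − 166.31) / (-90 − 0) = +0.005222
Flow direction (−∇h) has components (+0.007700 E, -0.005222 N).
Azimuth = atan2(E, N) = atan2(+0.007700, -0.005222) = 124.1° ≈ 124°.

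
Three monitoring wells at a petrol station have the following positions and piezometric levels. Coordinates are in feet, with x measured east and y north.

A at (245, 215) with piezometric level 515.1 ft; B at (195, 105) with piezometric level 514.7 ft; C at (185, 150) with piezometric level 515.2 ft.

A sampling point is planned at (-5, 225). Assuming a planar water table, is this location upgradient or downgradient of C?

upgradient

Taking A as reference: B−A = (-50, -110, -0.4); C−A = (-60, -65, +0.1).
Solve a·Δx + b·Δy = Δh: det = (-50)·(-65) − (-60)·(-110) = -3350.
∂h/∂x = [(-0.4)·(-65) − (+0.1)·(-110)] / -3350 = -0.01104
∂h/∂y = [(-50)·(+0.1) − (-60)·(-0.4)] / -3350 = +0.008657
Head at (-5, 225) = 515.1 + (-0.01104)·(-250) + (+0.008657)·(10) = 517.95 ft.
That is higher than the 515.2 ft at C, so the point is upgradient.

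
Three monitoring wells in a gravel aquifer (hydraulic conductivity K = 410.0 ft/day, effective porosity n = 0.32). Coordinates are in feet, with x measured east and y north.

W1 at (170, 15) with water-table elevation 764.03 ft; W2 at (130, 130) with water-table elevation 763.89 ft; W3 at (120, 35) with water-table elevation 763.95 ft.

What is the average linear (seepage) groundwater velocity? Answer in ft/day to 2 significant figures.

Taking W1 as reference: W2−W1 = (-40, 115, -0.14); W3−W1 = (-50, 20, -0.08).
Solve a·Δx + b·Δy = Δh: det = (-40)·20 − (-50)·115 = 4950.
∂h/∂x = [(-0.14)·20 − (-0.08)·115] / 4950 = +0.001293
∂h/∂y = [(-40)·(-0.08) − (-50)·(-0.14)] / 4950 = -0.0007677
|∇h| = √(0.001293² + -0.0007677²) = 0.001504
Seepage velocity v = K·i/n = 410.0 × 0.001504 / 0.32 = 1.927 ft/day.

1.9 ft/day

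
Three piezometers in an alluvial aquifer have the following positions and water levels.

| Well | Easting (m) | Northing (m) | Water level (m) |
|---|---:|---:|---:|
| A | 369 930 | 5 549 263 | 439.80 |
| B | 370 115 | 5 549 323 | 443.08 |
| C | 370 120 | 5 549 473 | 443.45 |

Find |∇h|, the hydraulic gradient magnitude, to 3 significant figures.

0.0172

With h = a·x + b·y + c and A as origin, the differences give:
  185·a + 60·b = +3.28
  190·a + 210·b = +3.65
Eliminate b (×210 and ×60, subtract): 27450·a = 469.800 → a = ∂h/∂x = +0.01711
Back-substitute: b = ∂h/∂y = +0.001896.
|∇h| = √(0.01711² + 0.001896²) = 0.01721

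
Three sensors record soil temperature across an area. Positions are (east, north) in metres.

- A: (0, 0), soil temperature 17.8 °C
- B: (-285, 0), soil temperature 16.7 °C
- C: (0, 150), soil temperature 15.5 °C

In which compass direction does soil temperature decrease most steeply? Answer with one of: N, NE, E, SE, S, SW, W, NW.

∂T/∂x = (16.7 − 17.8) / (-285 − 0) = +0.003860
∂T/∂y = (15.5 − 17.8) / (150 − 0) = -0.01533
Steepest decrease is along −∇f = (-0.003860 E, +0.01533 N) → north.

N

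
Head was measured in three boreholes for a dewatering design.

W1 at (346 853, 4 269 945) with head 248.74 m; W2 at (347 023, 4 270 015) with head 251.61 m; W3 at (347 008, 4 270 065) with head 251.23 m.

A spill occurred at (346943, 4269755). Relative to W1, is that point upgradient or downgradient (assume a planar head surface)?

Taking W1 as reference: W2−W1 = (170, 70, +2.87); W3−W1 = (155, 120, +2.49).
Determinant of the coordinate differences = 170·120 − 155·70 = 9550.
∂h/∂x = [(+2.87)·120 − (+2.49)·70] / 9550 = +0.01781
∂h/∂y = [170·(+2.49) − 155·(+2.87)] / 9550 = -0.002257
Head at (346943, 4269755) = 248.74 + (+0.01781)·(90) + (-0.002257)·(-190) = 250.77 m.
That is higher than the 248.74 m at W1, so the point is upgradient.

upgradient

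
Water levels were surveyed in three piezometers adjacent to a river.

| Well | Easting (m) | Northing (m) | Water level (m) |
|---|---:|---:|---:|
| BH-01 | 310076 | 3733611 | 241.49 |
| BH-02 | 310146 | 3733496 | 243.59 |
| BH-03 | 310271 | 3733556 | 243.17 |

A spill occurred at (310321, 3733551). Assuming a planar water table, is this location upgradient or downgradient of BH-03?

With h = a·x + b·y + c and BH-01 as origin, the differences give:
  70·a + (-115)·b = +2.10
  195·a + (-55)·b = +1.68
Eliminate b (×(-55) and ×(-115), subtract): 18575·a = 77.700 → a = ∂h/∂x = +0.004183
Back-substitute: b = ∂h/∂y = -0.01571.
Head at (310321, 3733551) = 241.49 + (+0.004183)·(245) + (-0.01571)·(-60) = 243.46 m.
That is higher than the 243.17 m at BH-03, so the point is upgradient.

upgradient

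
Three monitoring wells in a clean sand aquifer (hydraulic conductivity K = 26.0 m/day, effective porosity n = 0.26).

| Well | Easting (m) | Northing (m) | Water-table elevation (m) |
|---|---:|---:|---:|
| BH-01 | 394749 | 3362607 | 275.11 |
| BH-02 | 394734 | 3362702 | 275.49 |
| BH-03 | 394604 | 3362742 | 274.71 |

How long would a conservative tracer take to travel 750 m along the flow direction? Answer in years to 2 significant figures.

Differences from BH-01: to BH-02 (Δx, Δy, Δh) = (-15, 95, +0.38); to BH-03 = (-145, 135, -0.40).
Solve a·Δx + b·Δy = Δh: det = (-15)·135 − (-145)·95 = 11750.
∂h/∂x = [(+0.38)·135 − (-0.40)·95] / 11750 = +0.007600
∂h/∂y = [(-15)·(-0.40) − (-145)·(+0.38)] / 11750 = +0.005200
|∇h| = √(0.007600² + 0.005200²) = 0.009209
Seepage velocity v = K·i/n = 26.0 × 0.009209 / 0.26 = 0.9209 m/day.
t = 750 / 0.9209 = 814.4 days = 2.23 years.

2.2 years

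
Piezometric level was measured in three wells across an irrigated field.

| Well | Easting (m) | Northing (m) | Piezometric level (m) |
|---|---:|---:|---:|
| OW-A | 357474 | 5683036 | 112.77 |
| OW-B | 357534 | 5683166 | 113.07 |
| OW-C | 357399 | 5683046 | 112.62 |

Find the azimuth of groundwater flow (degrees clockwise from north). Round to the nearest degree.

Differences from OW-A: to OW-B (Δx, Δy, Δh) = (60, 130, +0.30); to OW-C = (-75, 10, -0.15).
Solve a·Δx + b·Δy = Δh: det = 60·10 − (-75)·130 = 10350.
∂h/∂x = [(+0.30)·10 − (-0.15)·130] / 10350 = +0.002174
∂h/∂y = [60·(-0.15) − (-75)·(+0.30)] / 10350 = +0.001304
Flow direction (−∇h) has components (-0.002174 E, -0.001304 N).
Azimuth = atan2(E, N) = atan2(-0.002174, -0.001304) = 239.0° ≈ 239°.

239°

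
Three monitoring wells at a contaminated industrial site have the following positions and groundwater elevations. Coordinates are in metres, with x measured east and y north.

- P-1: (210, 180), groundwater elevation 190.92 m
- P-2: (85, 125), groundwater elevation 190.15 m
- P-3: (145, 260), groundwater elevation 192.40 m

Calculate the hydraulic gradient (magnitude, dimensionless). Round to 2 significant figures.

0.017

Taking P-1 as reference: P-2−P-1 = (-125, -55, -0.77); P-3−P-1 = (-65, 80, +1.48).
Determinant of the coordinate differences = (-125)·80 − (-65)·(-55) = -13575.
∂h/∂x = [(-0.77)·80 − (+1.48)·(-55)] / -13575 = -0.001459
∂h/∂y = [(-125)·(+1.48) − (-65)·(-0.77)] / -13575 = +0.01731
|∇h| = √(-0.001459² + 0.01731²) = 0.01737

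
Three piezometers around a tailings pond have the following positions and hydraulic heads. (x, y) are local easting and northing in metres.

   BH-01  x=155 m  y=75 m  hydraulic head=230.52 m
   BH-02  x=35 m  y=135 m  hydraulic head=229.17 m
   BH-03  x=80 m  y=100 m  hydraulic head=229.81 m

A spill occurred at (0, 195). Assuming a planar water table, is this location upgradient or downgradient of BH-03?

With h = a·x + b·y + c and BH-01 as origin, the differences give:
  (-120)·a + 60·b = -1.35
  (-75)·a + 25·b = -0.71
Eliminate b (×25 and ×60, subtract): 1500·a = 8.850 → a = ∂h/∂x = +0.005900
Back-substitute: b = ∂h/∂y = -0.01070.
Head at (0, 195) = 230.52 + (+0.005900)·(-155) + (-0.01070)·(120) = 228.32 m.
That is lower than the 229.81 m at BH-03, so the point is downgradient.

downgradient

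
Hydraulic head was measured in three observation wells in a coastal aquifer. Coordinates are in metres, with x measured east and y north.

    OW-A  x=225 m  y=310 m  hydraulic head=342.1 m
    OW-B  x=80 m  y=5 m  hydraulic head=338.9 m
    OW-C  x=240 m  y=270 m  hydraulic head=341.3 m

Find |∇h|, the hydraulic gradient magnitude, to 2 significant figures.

0.019

With h = a·x + b·y + c and OW-A as origin, the differences give:
  (-145)·a + (-305)·b = -3.2
  15·a + (-40)·b = -0.8
Eliminate b (×(-40) and ×(-305), subtract): 10375·a = -116.00 → a = ∂h/∂x = -0.01118
Back-substitute: b = ∂h/∂y = +0.01581.
|∇h| = √(-0.01118² + 0.01581²) = 0.01936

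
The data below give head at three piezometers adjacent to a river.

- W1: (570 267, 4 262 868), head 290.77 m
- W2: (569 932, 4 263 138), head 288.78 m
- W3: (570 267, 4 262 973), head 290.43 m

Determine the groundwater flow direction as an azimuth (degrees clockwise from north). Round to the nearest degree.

Taking W1 as reference: W2−W1 = (-335, 270, -1.99); W3−W1 = (0, 105, -0.34).
Determinant of the coordinate differences = (-335)·105 − 0·270 = -35175.
∂h/∂x = [(-1.99)·105 − (-0.34)·270] / -35175 = +0.003330
∂h/∂y = [(-335)·(-0.34) − 0·(-1.99)] / -35175 = -0.003238
Flow direction (−∇h) has components (-0.003330 E, +0.003238 N).
Azimuth = atan2(E, N) = atan2(-0.003330, +0.003238) = 314.2° ≈ 314°.

314°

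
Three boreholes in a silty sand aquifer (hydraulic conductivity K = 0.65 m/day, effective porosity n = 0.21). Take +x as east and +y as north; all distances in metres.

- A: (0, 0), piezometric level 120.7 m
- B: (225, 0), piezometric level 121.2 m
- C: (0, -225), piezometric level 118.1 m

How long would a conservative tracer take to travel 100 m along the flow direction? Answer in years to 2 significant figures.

∂h/∂x = (121.2 − 120.7) / (225 − 0) = +0.002222
∂h/∂y = (118.1 − 120.7) / (-225 − 0) = +0.01156
|∇h| = √(0.002222² + 0.01156²) = 0.01177
Seepage velocity v = K·i/n = 0.65 × 0.01177 / 0.21 = 0.03643 m/day.
t = 100 / 0.03643 = 2745 days = 7.52 years.

7.5 years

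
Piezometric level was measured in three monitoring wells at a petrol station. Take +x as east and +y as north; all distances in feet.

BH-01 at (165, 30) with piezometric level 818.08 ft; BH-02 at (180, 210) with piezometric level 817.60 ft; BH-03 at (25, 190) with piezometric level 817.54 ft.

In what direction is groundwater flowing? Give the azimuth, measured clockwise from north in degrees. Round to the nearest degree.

Differences from BH-01: to BH-02 (Δx, Δy, Δh) = (15, 180, -0.48); to BH-03 = (-140, 160, -0.54).
Solve a·Δx + b·Δy = Δh: det = 15·160 − (-140)·180 = 27600.
∂h/∂x = [(-0.48)·160 − (-0.54)·180] / 27600 = +0.0007391
∂h/∂y = [15·(-0.54) − (-140)·(-0.48)] / 27600 = -0.002728
Flow direction (−∇h) has components (-0.0007391 E, +0.002728 N).
Azimuth = atan2(E, N) = atan2(-0.0007391, +0.002728) = 344.8° ≈ 345°.

345°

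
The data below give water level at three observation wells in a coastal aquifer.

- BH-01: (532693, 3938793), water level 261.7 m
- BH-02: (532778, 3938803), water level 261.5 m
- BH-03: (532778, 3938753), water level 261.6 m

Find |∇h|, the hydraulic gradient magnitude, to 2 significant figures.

0.0029

Taking BH-01 as reference: BH-02−BH-01 = (85, 10, -0.2); BH-03−BH-01 = (85, -40, -0.1).
Determinant of the coordinate differences = 85·(-40) − 85·10 = -4250.
∂h/∂x = [(-0.2)·(-40) − (-0.1)·10] / -4250 = -0.002118
∂h/∂y = [85·(-0.1) − 85·(-0.2)] / -4250 = -0.002000
|∇h| = √(-0.002118² + -0.002000²) = 0.002913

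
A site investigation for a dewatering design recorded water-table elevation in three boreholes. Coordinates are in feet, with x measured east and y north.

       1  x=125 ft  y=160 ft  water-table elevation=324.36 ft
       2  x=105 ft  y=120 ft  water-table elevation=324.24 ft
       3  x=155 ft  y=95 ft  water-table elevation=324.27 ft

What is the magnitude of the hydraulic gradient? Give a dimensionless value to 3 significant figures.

0.00274

With h = a·x + b·y + c and 1 as origin, the differences give:
  (-20)·a + (-40)·b = -0.12
  30·a + (-65)·b = -0.09
Eliminate b (×(-65) and ×(-40), subtract): 2500·a = 4.200 → a = ∂h/∂x = +0.001680
Back-substitute: b = ∂h/∂y = +0.002160.
|∇h| = √(0.001680² + 0.002160²) = 0.002736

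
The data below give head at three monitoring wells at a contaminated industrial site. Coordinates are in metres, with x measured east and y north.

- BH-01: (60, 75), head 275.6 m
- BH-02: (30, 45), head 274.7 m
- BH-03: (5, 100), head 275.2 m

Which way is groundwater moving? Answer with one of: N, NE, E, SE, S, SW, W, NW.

Differences from BH-01: to BH-02 (Δx, Δy, Δh) = (-30, -30, -0.9); to BH-03 = (-55, 25, -0.4).
Determinant of the coordinate differences = (-30)·25 − (-55)·(-30) = -2400.
∂h/∂x = [(-0.9)·25 − (-0.4)·(-30)] / -2400 = +0.01438
∂h/∂y = [(-30)·(-0.4) − (-55)·(-0.9)] / -2400 = +0.01563
Flow = −∇h = (-0.01438 east, -0.01563 north), which points southwest.

SW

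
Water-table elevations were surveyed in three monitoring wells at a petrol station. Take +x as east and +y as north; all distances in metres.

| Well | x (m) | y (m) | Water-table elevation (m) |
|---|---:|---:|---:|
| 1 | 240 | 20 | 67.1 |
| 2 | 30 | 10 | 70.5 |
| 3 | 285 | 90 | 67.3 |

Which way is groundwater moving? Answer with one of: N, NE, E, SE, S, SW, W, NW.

With h = a·x + b·y + c and 1 as origin, the differences give:
  (-210)·a + (-10)·b = +3.4
  45·a + 70·b = +0.2
Eliminate b (×70 and ×(-10), subtract): -14250·a = 240.00 → a = ∂h/∂x = -0.01684
Back-substitute: b = ∂h/∂y = +0.01368.
Flow = −∇h = (+0.01684 east, -0.01368 north), which points southeast.

SE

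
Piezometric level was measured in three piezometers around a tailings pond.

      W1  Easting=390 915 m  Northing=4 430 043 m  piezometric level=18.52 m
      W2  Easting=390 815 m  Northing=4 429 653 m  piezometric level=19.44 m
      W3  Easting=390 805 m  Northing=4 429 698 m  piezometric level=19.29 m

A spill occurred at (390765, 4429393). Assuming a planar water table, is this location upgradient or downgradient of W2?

upgradient

Three-point gradient (reference W1): Δ to W2 = (-100, -390, +0.92), Δ to W3 = (-110, -345, +0.77).
∂h/∂x = +0.002036, ∂h/∂y = -0.002881 (det = -8400).
Head at (390765, 4429393) = 18.52 + (+0.002036)·(-150) + (-0.002881)·(-650) = 20.09 m.
That is higher than the 19.44 m at W2, so the point is upgradient.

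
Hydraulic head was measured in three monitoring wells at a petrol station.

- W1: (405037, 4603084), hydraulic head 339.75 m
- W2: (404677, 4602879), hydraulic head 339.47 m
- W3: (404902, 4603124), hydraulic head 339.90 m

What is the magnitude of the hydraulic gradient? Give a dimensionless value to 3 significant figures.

Taking W1 as reference: W2−W1 = (-360, -205, -0.28); W3−W1 = (-135, 40, +0.15).
Determinant of the coordinate differences = (-360)·40 − (-135)·(-205) = -42075.
∂h/∂x = [(-0.28)·40 − (+0.15)·(-205)] / -42075 = -0.0004646
∂h/∂y = [(-360)·(+0.15) − (-135)·(-0.28)] / -42075 = +0.002182
|∇h| = √(-0.0004646² + 0.002182²) = 0.002231

0.00223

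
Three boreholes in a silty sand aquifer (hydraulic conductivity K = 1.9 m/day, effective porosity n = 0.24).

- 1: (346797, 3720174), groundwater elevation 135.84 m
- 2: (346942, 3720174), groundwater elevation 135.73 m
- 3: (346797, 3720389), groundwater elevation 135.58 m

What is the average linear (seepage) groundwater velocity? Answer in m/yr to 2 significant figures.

∂h/∂x = (135.73 − 135.84) / (346942 − 346797) = -0.0007586
∂h/∂y = (135.58 − 135.84) / (3720389 − 3720174) = -0.001209
|∇h| = √(-0.0007586² + -0.001209²) = 0.001427
Seepage velocity v = K·i/n = 1.9 × 0.001427 / 0.24 = 0.0113 m/day = 4.127 m/yr.

4.1 m/yr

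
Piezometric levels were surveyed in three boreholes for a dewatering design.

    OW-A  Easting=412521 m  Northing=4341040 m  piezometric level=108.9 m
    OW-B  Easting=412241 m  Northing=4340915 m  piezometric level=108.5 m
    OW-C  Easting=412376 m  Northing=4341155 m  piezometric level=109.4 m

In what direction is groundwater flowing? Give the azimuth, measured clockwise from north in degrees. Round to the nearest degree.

Differences from OW-A: to OW-B (Δx, Δy, Δh) = (-280, -125, -0.4); to OW-C = (-145, 115, +0.5).
Solve a·Δx + b·Δy = Δh: det = (-280)·115 − (-145)·(-125) = -50325.
∂h/∂x = [(-0.4)·115 − (+0.5)·(-125)] / -50325 = -0.0003279
∂h/∂y = [(-280)·(+0.5) − (-145)·(-0.4)] / -50325 = +0.003934
Flow direction (−∇h) has components (+0.0003279 E, -0.003934 N).
Azimuth = atan2(E, N) = atan2(+0.0003279, -0.003934) = 175.2° ≈ 175°.

175°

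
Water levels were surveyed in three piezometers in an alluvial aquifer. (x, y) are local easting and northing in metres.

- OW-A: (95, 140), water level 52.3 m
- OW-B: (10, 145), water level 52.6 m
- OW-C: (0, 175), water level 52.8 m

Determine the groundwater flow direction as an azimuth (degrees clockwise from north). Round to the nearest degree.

Taking OW-A as reference: OW-B−OW-A = (-85, 5, +0.3); OW-C−OW-A = (-95, 35, +0.5).
Solve a·Δx + b·Δy = Δh: det = (-85)·35 − (-95)·5 = -2500.
∂h/∂x = [(+0.3)·35 − (+0.5)·5] / -2500 = -0.003200
∂h/∂y = [(-85)·(+0.5) − (-95)·(+0.3)] / -2500 = +0.005600
Flow direction (−∇h) has components (+0.003200 E, -0.005600 N).
Azimuth = atan2(E, N) = atan2(+0.003200, -0.005600) = 150.3° ≈ 150°.

150°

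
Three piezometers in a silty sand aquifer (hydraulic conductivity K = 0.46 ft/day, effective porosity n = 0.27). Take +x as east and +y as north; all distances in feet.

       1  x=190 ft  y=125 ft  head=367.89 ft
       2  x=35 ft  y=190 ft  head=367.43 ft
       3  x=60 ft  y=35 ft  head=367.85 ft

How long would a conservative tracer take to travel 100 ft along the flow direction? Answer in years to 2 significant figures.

52 years

Three-point gradient (reference 1): Δ to 2 = (-155, 65, -0.46), Δ to 3 = (-130, -90, -0.04).
∂h/∂x = +0.001964, ∂h/∂y = -0.002393 (det = 22400).
|∇h| = √(0.001964² + -0.002393²) = 0.003096
Seepage velocity v = K·i/n = 0.46 × 0.003096 / 0.27 = 0.005275 ft/day.
t = 100 / 0.005275 = 1.896e+04 days = 51.9 years.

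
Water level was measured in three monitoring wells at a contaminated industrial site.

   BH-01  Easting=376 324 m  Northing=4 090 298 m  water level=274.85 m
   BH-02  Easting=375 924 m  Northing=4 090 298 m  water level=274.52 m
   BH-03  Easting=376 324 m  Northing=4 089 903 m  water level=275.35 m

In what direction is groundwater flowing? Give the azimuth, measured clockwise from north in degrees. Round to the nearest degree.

∂h/∂x = (274.52 − 274.85) / (375924 − 376324) = +0.0008250
∂h/∂y = (275.35 − 274.85) / (4089903 − 4090298) = -0.001266
Flow direction (−∇h) has components (-0.0008250 E, +0.001266 N).
Azimuth = atan2(E, N) = atan2(-0.0008250, +0.001266) = 326.9° ≈ 327°.

327°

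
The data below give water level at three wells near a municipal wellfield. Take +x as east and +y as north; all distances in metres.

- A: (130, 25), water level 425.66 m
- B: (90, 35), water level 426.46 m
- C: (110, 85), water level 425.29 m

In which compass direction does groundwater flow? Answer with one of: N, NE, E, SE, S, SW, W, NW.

Three-point gradient (reference A): Δ to B = (-40, 10, +0.80), Δ to C = (-20, 60, -0.37).
∂h/∂x = -0.02350, ∂h/∂y = -0.01400 (det = -2200).
Flow = −∇h = (+0.02350 east, +0.01400 north), which points northeast.

NE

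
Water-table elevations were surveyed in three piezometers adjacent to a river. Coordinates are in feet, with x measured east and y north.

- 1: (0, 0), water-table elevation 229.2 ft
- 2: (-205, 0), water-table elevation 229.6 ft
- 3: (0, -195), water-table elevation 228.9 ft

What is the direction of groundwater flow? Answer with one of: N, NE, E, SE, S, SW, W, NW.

∂h/∂x = (229.6 − 229.2) / (-205 − 0) = -0.001951
∂h/∂y = (228.9 − 229.2) / (-195 − 0) = +0.001538
Flow = −∇h = (+0.001951 east, -0.001538 north), which points southeast.

SE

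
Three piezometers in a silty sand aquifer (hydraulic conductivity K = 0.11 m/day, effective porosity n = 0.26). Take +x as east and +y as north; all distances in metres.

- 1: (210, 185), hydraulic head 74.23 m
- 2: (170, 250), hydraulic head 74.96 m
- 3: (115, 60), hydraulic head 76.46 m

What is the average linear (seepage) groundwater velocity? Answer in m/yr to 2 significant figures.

With h = a·x + b·y + c and 1 as origin, the differences give:
  (-40)·a + 65·b = +0.73
  (-95)·a + (-125)·b = +2.23
Eliminate b (×(-125) and ×65, subtract): 11175·a = -236.200 → a = ∂h/∂x = -0.02114
Back-substitute: b = ∂h/∂y = -0.001776.
|∇h| = √(-0.02114² + -0.001776²) = 0.02121
Seepage velocity v = K·i/n = 0.11 × 0.02121 / 0.26 = 0.008973 m/day = 3.277 m/yr.

3.3 m/yr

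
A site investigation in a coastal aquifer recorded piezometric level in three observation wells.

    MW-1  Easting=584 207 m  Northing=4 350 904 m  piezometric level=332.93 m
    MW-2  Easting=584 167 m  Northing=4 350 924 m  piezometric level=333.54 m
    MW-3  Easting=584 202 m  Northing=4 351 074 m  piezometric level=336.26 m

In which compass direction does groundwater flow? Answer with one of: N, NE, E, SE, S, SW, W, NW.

Differences from MW-1: to MW-2 (Δx, Δy, Δh) = (-40, 20, +0.61); to MW-3 = (-5, 170, +3.33).
Determinant of the coordinate differences = (-40)·170 − (-5)·20 = -6700.
∂h/∂x = [(+0.61)·170 − (+3.33)·20] / -6700 = -0.005537
∂h/∂y = [(-40)·(+3.33) − (-5)·(+0.61)] / -6700 = +0.01943
Flow = −∇h = (+0.005537 east, -0.01943 north), which points south.

S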